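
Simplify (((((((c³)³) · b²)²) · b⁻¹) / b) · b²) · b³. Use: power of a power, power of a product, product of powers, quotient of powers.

b⁷·c¹⁸

(((((((c³)³) · b²)²) · b⁻¹) / b) · b²) · b³
= (((((((c³)³)²) · ((b²)²)) · b⁻¹) / b) · b²) · b³    [power of a product]
= ((((((c³)⁶) · ((b²)²)) · b⁻¹) / b) · b²) · b³    [power of a power]
= ((((c¹⁸ · ((b²)²)) · b⁻¹) / b) · b²) · b³    [power of a power]
= ((((c¹⁸ · b⁴) · b⁻¹) / b) · b²) · b³    [power of a power]
= b⁷·c¹⁸    [quotient of powers; product of powers]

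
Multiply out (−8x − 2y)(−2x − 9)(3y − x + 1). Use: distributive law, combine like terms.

(−8x − 2y)(−2x − 9)(3y − x + 1)
= (16x^2 + 72x + 4xy + 18y)(3y − x + 1)    [distributive law]
= 48x^2y − 16x^3 + 16x^2 + 216xy − 72x^2 + 72x + 12xy^2 − 4x^2y + 4xy + 54y^2 − 18xy + 18y    [distributive law]
= 44x^2y − 16x^3 − 56x^2 + 202xy + 72x + 12xy^2 + 54y^2 + 18y    [combine like terms]

44x^2y − 16x^3 − 56x^2 + 202xy + 72x + 12xy^2 + 54y^2 + 18y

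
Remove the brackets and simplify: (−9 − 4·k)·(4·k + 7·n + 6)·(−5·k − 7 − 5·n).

(−9 − 4·k)·(4·k + 7·n + 6)·(−5·k − 7 − 5·n)
= (−36·k − 63·n − 54 − 16·k^2 − 28·k·n − 24·k)·(−5·k − 7 − 5·n)    [distributive law]
= (−60·k − 63·n − 54 − 16·k^2 − 28·k·n)·(−5·k − 7 − 5·n)    [combine like terms]
= 300·k^2 + 420·k + 300·k·n + 315·k·n + 441·n + 315·n^2 + 270·k + 378 + 270·n + 80·k^3 + 112·k^2 + 80·k^2·n + 140·k^2·n + 196·k·n + 140·k·n^2    [distributive law]
= 412·k^2 + 690·k + 811·k·n + 711·n + 315·n^2 + 378 + 80·k^3 + 220·k^2·n + 140·k·n^2    [combine like terms]

412·k^2 + 690·k + 811·k·n + 711·n + 315·n^2 + 378 + 80·k^3 + 220·k^2·n + 140·k·n^2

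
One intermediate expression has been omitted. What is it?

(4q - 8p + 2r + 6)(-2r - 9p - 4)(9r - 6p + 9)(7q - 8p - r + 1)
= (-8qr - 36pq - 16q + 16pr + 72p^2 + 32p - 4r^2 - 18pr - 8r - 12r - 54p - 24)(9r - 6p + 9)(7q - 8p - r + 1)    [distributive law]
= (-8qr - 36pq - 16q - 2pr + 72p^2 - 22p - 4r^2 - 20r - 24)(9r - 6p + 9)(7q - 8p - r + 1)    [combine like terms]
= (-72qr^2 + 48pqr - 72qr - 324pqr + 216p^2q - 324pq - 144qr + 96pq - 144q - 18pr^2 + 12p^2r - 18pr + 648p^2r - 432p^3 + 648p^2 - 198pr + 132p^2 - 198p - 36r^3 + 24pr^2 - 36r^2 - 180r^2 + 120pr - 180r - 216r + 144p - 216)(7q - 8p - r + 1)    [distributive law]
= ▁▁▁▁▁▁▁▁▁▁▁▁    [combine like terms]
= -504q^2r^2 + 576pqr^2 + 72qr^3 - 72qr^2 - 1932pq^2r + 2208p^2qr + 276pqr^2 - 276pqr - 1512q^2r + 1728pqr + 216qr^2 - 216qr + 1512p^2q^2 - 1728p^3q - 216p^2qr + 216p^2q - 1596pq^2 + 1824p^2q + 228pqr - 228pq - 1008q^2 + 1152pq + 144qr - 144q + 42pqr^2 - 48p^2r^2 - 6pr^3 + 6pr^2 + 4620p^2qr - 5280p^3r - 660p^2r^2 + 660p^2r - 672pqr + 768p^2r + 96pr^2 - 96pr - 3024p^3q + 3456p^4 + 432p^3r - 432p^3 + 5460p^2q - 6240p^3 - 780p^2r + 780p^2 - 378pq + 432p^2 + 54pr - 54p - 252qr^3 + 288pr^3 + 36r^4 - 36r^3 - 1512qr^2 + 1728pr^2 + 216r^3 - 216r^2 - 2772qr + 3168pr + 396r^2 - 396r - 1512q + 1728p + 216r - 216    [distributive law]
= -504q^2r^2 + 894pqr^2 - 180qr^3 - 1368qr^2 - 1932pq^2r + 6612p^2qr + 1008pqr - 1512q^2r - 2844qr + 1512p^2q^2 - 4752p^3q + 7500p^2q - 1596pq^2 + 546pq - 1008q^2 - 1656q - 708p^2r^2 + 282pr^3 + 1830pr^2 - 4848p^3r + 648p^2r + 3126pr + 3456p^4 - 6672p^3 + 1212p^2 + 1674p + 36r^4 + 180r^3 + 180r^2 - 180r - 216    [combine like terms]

By combine like terms:

(-72qr^2 - 276pqr - 216qr + 216p^2q - 228pq - 144q + 6pr^2 + 660p^2r - 96pr - 432p^3 + 780p^2 - 54p - 36r^3 - 216r^2 - 396r - 216)(7q - 8p - r + 1)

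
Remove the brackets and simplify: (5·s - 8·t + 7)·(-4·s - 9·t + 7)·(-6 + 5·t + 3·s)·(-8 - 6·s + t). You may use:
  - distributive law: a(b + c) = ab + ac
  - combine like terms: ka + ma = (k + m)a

-1758·s^2 - 366·s^3 + 2717·s^2·t + 774·s^3·t - 1045·s^2·t^2 + 360·s^4 - 3697·s·t + 4710·s·t^2 - 2009·s·t^3 + 924·s + 9175·t^2 - 3907·t^3 + 360·t^4 - 7966·t + 2352

(5·s - 8·t + 7)·(-4·s - 9·t + 7)·(-6 + 5·t + 3·s)·(-8 - 6·s + t)
= (-20·s^2 - 45·s·t + 35·s + 32·s·t + 72·t^2 - 56·t - 28·s - 63·t + 49)·(-6 + 5·t + 3·s)·(-8 - 6·s + t)    [distributive law]
= (-20·s^2 - 13·s·t + 7·s + 72·t^2 - 119·t + 49)·(-6 + 5·t + 3·s)·(-8 - 6·s + t)    [combine like terms]
= (120·s^2 - 100·s^2·t - 60·s^3 + 78·s·t - 65·s·t^2 - 39·s^2·t - 42·s + 35·s·t + 21·s^2 - 432·t^2 + 360·t^3 + 216·s·t^2 + 714·t - 595·t^2 - 357·s·t - 294 + 245·t + 147·s)·(-8 - 6·s + t)    [distributive law]
= (141·s^2 - 139·s^2·t - 60·s^3 - 244·s·t + 151·s·t^2 + 105·s - 1027·t^2 + 360·t^3 + 959·t - 294)·(-8 - 6·s + t)    [combine like terms]
= -1128·s^2 - 846·s^3 + 141·s^2·t + 1112·s^2·t + 834·s^3·t - 139·s^2·t^2 + 480·s^3 + 360·s^4 - 60·s^3·t + 1952·s·t + 1464·s^2·t - 244·s·t^2 - 1208·s·t^2 - 906·s^2·t^2 + 151·s·t^3 - 840·s - 630·s^2 + 105·s·t + 8216·t^2 + 6162·s·t^2 - 1027·t^3 - 2880·t^3 - 2160·s·t^3 + 360·t^4 - 7672·t - 5754·s·t + 959·t^2 + 2352 + 1764·s - 294·t    [distributive law]
= -1758·s^2 - 366·s^3 + 2717·s^2·t + 774·s^3·t - 1045·s^2·t^2 + 360·s^4 - 3697·s·t + 4710·s·t^2 - 2009·s·t^3 + 924·s + 9175·t^2 - 3907·t^3 + 360·t^4 - 7966·t + 2352    [combine like terms]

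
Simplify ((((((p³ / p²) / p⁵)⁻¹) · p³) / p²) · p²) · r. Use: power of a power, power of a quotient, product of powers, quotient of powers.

p⁷·r

((((((p³ / p²) / p⁵)⁻¹) · p³) / p²) · p²) · r
= ((((((p³ / p²)⁻¹) / ((p⁵)⁻¹)) · p³) / p²) · p²) · r    [power of a quotient]
= (((((((p³)⁻¹) / ((p²)⁻¹)) / ((p⁵)⁻¹)) · p³) / p²) · p²) · r    [power of a quotient]
= (((((p⁻³ / ((p²)⁻¹)) / ((p⁵)⁻¹)) · p³) / p²) · p²) · r    [power of a power]
= (((((p⁻³ / p⁻²) / ((p⁵)⁻¹)) · p³) / p²) · p²) · r    [power of a power]
= ((((p⁻¹ / ((p⁵)⁻¹)) · p³) / p²) · p²) · r    [quotient of powers]
= ((((p⁻¹ / p⁻⁵) · p³) / p²) · p²) · r    [power of a power]
= (((p⁴ · p³) / p²) · p²) · r    [quotient of powers]
= ((p⁷ / p²) · p²) · r    [product of powers]
= (p⁵ · p²) · r    [quotient of powers]
= p⁷ · r    [product of powers]
= p⁷·r    [rearrange]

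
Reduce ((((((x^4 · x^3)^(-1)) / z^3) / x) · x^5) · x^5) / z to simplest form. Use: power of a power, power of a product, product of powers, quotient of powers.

x^2·z^(-4)

((((((x^4 · x^3)^(-1)) / z^3) / x) · x^5) · x^5) / z
= (((((((x^4)^(-1)) · ((x^3)^(-1))) / z^3) / x) · x^5) · x^5) / z    [power of a product]
= (((((x^(-4) · ((x^3)^(-1))) / z^3) / x) · x^5) · x^5) / z    [power of a power]
= (((((x^(-4) · x^(-3)) / z^3) / x) · x^5) · x^5) / z    [power of a power]
= ((((x^(-7) / z^3) / x) · x^5) · x^5) / z    [product of powers]
= x^2·z^(-4)    [quotient of powers; product of powers]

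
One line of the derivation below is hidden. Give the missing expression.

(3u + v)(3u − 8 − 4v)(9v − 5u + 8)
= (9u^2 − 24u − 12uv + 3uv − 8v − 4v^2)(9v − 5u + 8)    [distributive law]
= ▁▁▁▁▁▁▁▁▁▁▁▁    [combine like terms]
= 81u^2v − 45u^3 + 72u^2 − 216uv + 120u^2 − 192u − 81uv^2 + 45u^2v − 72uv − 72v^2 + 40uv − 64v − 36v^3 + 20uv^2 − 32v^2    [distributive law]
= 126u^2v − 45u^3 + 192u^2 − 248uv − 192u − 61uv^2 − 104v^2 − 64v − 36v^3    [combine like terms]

By combine like terms:

(9u^2 − 24u − 9uv − 8v − 4v^2)(9v − 5u + 8)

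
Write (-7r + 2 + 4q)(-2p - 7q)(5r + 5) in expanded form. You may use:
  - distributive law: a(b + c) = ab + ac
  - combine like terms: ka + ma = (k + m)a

70pr^2 + 50pr + 245qr^2 + 175qr - 20p - 70q - 40pqr - 40pq - 140q^2r - 140q^2

(-7r + 2 + 4q)(-2p - 7q)(5r + 5)
= (14pr + 49qr - 4p - 14q - 8pq - 28q^2)(5r + 5)    [distributive law]
= 70pr^2 + 70pr + 245qr^2 + 245qr - 20pr - 20p - 70qr - 70q - 40pqr - 40pq - 140q^2r - 140q^2    [distributive law]
= 70pr^2 + 50pr + 245qr^2 + 175qr - 20p - 70q - 40pqr - 40pq - 140q^2r - 140q^2    [combine like terms]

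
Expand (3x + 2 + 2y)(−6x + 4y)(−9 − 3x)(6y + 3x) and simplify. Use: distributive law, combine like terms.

1116x^2y + 594x^3 + 324x^3y + 162x^4 + 432xy + 324x^2 − 432y^2 − 360xy^2 − 432y^3 − 144xy^3 − 72x^2y^2

(3x + 2 + 2y)(−6x + 4y)(−9 − 3x)(6y + 3x)
= (−18x^2 + 12xy − 12x + 8y − 12xy + 8y^2)(−9 − 3x)(6y + 3x)    [distributive law]
= (−18x^2 − 12x + 8y + 8y^2)(−9 − 3x)(6y + 3x)    [combine like terms]
= (162x^2 + 54x^3 + 108x + 36x^2 − 72y − 24xy − 72y^2 − 24xy^2)(6y + 3x)    [distributive law]
= (198x^2 + 54x^3 + 108x − 72y − 24xy − 72y^2 − 24xy^2)(6y + 3x)    [combine like terms]
= 1188x^2y + 594x^3 + 324x^3y + 162x^4 + 648xy + 324x^2 − 432y^2 − 216xy − 144xy^2 − 72x^2y − 432y^3 − 216xy^2 − 144xy^3 − 72x^2y^2    [distributive law]
= 1116x^2y + 594x^3 + 324x^3y + 162x^4 + 432xy + 324x^2 − 432y^2 − 360xy^2 − 432y^3 − 144xy^3 − 72x^2y^2    [combine like terms]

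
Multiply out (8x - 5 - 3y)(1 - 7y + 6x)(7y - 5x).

(8x - 5 - 3y)(1 - 7y + 6x)(7y - 5x)
= (8x - 56xy + 48x^2 - 5 + 35y - 30x - 3y + 21y^2 - 18xy)(7y - 5x)    [distributive law]
= (-22x - 74xy + 48x^2 - 5 + 32y + 21y^2)(7y - 5x)    [combine like terms]
= -154xy + 110x^2 - 518xy^2 + 370x^2y + 336x^2y - 240x^3 - 35y + 25x + 224y^2 - 160xy + 147y^3 - 105xy^2    [distributive law]
= -314xy + 110x^2 - 623xy^2 + 706x^2y - 240x^3 - 35y + 25x + 224y^2 + 147y^3    [combine like terms]

-314xy + 110x^2 - 623xy^2 + 706x^2y - 240x^3 - 35y + 25x + 224y^2 + 147y^3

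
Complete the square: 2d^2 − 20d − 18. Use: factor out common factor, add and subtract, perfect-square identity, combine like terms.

2d^2 − 20d − 18
= 2(d^2 − 10d) − 18    [factor out 2 from the d-terms]
= 2(d^2 − 10d + 25 − 25) − 18    [add and subtract 25 inside the bracket]
= 2(d − 5)^2 − 50 − 18    [perfect-square identity]
= 2(d − 5)^2 − 68    [combine constants]

2(d − 5)^2 − 68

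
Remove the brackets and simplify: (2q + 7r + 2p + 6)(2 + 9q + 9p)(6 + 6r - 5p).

(2q + 7r + 2p + 6)(2 + 9q + 9p)(6 + 6r - 5p)
= (4q + 18q^2 + 18pq + 14r + 63qr + 63pr + 4p + 18pq + 18p^2 + 12 + 54q + 54p)(6 + 6r - 5p)    [distributive law]
= (58q + 18q^2 + 36pq + 14r + 63qr + 63pr + 58p + 18p^2 + 12)(6 + 6r - 5p)    [combine like terms]
= 348q + 348qr - 290pq + 108q^2 + 108q^2r - 90pq^2 + 216pq + 216pqr - 180p^2q + 84r + 84r^2 - 70pr + 378qr + 378qr^2 - 315pqr + 378pr + 378pr^2 - 315p^2r + 348p + 348pr - 290p^2 + 108p^2 + 108p^2r - 90p^3 + 72 + 72r - 60p    [distributive law]
= 348q + 726qr - 74pq + 108q^2 + 108q^2r - 90pq^2 - 99pqr - 180p^2q + 156r + 84r^2 + 656pr + 378qr^2 + 378pr^2 - 207p^2r + 288p - 182p^2 - 90p^3 + 72    [combine like terms]

348q + 726qr - 74pq + 108q^2 + 108q^2r - 90pq^2 - 99pqr - 180p^2q + 156r + 84r^2 + 656pr + 378qr^2 + 378pr^2 - 207p^2r + 288p - 182p^2 - 90p^3 + 72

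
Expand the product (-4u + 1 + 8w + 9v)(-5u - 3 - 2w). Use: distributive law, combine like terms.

20u² + 7u - 32uw - 3 - 26w - 16w² - 45uv - 27v - 18vw

(-4u + 1 + 8w + 9v)(-5u - 3 - 2w)
= 20u² + 12u + 8uw - 5u - 3 - 2w - 40uw - 24w - 16w² - 45uv - 27v - 18vw    [distributive law]
= 20u² + 7u - 32uw - 3 - 26w - 16w² - 45uv - 27v - 18vw    [combine like terms]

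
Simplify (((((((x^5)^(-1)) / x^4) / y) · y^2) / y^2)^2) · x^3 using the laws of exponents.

x^(-15)y^(-2)

(((((((x^5)^(-1)) / x^4) / y) · y^2) / y^2)^2) · x^3
= (((((((x^5)^(-1)) / x^4) / y) · y^2)^2) / ((y^2)^2)) · x^3    [power of a quotient]
= (((((((x^5)^(-1)) / x^4) / y)^2) · ((y^2)^2)) / ((y^2)^2)) · x^3    [power of a product]
= (((((((x^5)^(-1)) / x^4)^2) / (y^2)) · ((y^2)^2)) / ((y^2)^2)) · x^3    [power of a quotient]
= (((((((x^5)^(-1))^2) / ((x^4)^2)) / (y^2)) · ((y^2)^2)) / ((y^2)^2)) · x^3    [power of a quotient]
= ((((((x^5)^(-2)) / ((x^4)^2)) / (y^2)) · ((y^2)^2)) / ((y^2)^2)) · x^3    [power of a power]
= ((((x^(-10) / ((x^4)^2)) / (y^2)) · ((y^2)^2)) / ((y^2)^2)) · x^3    [power of a power]
= ((((x^(-10) / x^8) / (y^2)) · ((y^2)^2)) / ((y^2)^2)) · x^3    [power of a power]
= (((x^(-18) / (y^2)) · ((y^2)^2)) / ((y^2)^2)) · x^3    [quotient of powers]
= (((x^(-18) / y^2) · y^4) / ((y^2)^2)) · x^3    [power of a power]
= (((x^(-18) / y^2) · y^4) / y^4) · x^3    [power of a power]
= x^(-15)y^(-2)    [quotient of powers; product of powers]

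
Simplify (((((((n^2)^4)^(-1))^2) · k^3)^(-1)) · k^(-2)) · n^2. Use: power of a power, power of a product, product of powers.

(((((((n^2)^4)^(-1))^2) · k^3)^(-1)) · k^(-2)) · n^2
= (((((((n^2)^4)^(-1))^2)^(-1)) · ((k^3)^(-1))) · k^(-2)) · n^2    [power of a product]
= ((((((n^2)^4)^(-1))^(-2)) · ((k^3)^(-1))) · k^(-2)) · n^2    [power of a power]
= (((((n^2)^4)^2) · ((k^3)^(-1))) · k^(-2)) · n^2    [power of a power]
= ((((n^2)^8) · ((k^3)^(-1))) · k^(-2)) · n^2    [power of a power]
= ((n^16 · ((k^3)^(-1))) · k^(-2)) · n^2    [power of a power]
= ((n^16 · k^(-3)) · k^(-2)) · n^2    [power of a power]
= k^(-5)n^18    [product of powers]

k^(-5)n^18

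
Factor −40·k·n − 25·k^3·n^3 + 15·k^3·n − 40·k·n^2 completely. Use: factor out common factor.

5·k·n(−8 − 5·k^2·n^2 + 3·k^2 − 8·n)

−40·k·n − 25·k^3·n^3 + 15·k^3·n − 40·k·n^2
= 5(−8·k·n − 5·k^3·n^3 + 3·k^3·n − 8·k·n^2)    [factor out 5]
= 5·k·n(−8 − 5·k^2·n^2 + 3·k^2 − 8·n)    [factor out k·n]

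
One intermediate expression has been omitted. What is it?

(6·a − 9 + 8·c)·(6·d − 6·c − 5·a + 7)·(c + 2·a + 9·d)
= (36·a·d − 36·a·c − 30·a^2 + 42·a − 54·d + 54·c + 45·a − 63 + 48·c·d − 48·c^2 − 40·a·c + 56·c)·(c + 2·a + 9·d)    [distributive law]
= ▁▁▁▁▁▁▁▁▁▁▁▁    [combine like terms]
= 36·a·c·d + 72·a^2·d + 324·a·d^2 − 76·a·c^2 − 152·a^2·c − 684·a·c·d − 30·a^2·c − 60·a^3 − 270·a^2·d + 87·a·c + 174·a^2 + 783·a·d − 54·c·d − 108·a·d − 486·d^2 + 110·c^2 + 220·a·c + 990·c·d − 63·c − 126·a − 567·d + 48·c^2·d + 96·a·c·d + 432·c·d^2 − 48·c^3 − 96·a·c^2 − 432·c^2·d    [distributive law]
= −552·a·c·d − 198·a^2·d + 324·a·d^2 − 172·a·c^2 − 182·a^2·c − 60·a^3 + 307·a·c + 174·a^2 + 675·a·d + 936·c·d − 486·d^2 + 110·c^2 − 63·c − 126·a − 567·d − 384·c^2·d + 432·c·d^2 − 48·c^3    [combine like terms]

After combine like terms, the bracketed line is:

(36·a·d − 76·a·c − 30·a^2 + 87·a − 54·d + 110·c − 63 + 48·c·d − 48·c^2)·(c + 2·a + 9·d)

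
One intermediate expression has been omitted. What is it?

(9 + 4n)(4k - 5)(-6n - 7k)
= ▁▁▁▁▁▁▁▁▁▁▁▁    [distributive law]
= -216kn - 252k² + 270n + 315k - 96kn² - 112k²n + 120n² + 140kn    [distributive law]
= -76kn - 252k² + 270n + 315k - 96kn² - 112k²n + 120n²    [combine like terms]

After distributive law, the bracketed line is:

(36k - 45 + 16kn - 20n)(-6n - 7k)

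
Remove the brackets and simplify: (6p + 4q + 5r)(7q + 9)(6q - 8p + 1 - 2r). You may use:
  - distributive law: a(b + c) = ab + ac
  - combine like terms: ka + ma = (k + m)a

28pq^2 - 336p^2q + 78pq - 364pqr - 432p^2 + 54p - 468pr + 168q^3 + 244q^2 + 154q^2r + 36q + 233qr - 70qr^2 + 45r - 90r^2

(6p + 4q + 5r)(7q + 9)(6q - 8p + 1 - 2r)
= (42pq + 54p + 28q^2 + 36q + 35qr + 45r)(6q - 8p + 1 - 2r)    [distributive law]
= 252pq^2 - 336p^2q + 42pq - 84pqr + 324pq - 432p^2 + 54p - 108pr + 168q^3 - 224pq^2 + 28q^2 - 56q^2r + 216q^2 - 288pq + 36q - 72qr + 210q^2r - 280pqr + 35qr - 70qr^2 + 270qr - 360pr + 45r - 90r^2    [distributive law]
= 28pq^2 - 336p^2q + 78pq - 364pqr - 432p^2 + 54p - 468pr + 168q^3 + 244q^2 + 154q^2r + 36q + 233qr - 70qr^2 + 45r - 90r^2    [combine like terms]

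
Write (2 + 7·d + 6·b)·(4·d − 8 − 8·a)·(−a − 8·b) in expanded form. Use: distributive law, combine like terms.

48·a·d + 384·b·d + 16·a + 128·b + 16·a^2 + 176·a·b − 28·a·d^2 − 224·b·d^2 + 56·a^2·d + 424·a·b·d − 192·b^2·d + 384·b^2 + 48·a^2·b + 384·a·b^2

(2 + 7·d + 6·b)·(4·d − 8 − 8·a)·(−a − 8·b)
= (8·d − 16 − 16·a + 28·d^2 − 56·d − 56·a·d + 24·b·d − 48·b − 48·a·b)·(−a − 8·b)    [distributive law]
= (−48·d − 16 − 16·a + 28·d^2 − 56·a·d + 24·b·d − 48·b − 48·a·b)·(−a − 8·b)    [combine like terms]
= 48·a·d + 384·b·d + 16·a + 128·b + 16·a^2 + 128·a·b − 28·a·d^2 − 224·b·d^2 + 56·a^2·d + 448·a·b·d − 24·a·b·d − 192·b^2·d + 48·a·b + 384·b^2 + 48·a^2·b + 384·a·b^2    [distributive law]
= 48·a·d + 384·b·d + 16·a + 128·b + 16·a^2 + 176·a·b − 28·a·d^2 − 224·b·d^2 + 56·a^2·d + 424·a·b·d − 192·b^2·d + 384·b^2 + 48·a^2·b + 384·a·b^2    [combine like terms]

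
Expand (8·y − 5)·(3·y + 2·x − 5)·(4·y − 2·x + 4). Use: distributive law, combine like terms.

96·y³ + 16·x·y² − 124·y² − 32·x²·y + 134·x·y − 120·y + 20·x² − 90·x + 100

(8·y − 5)·(3·y + 2·x − 5)·(4·y − 2·x + 4)
= (24·y² + 16·x·y − 40·y − 15·y − 10·x + 25)·(4·y − 2·x + 4)    [distributive law]
= (24·y² + 16·x·y − 55·y − 10·x + 25)·(4·y − 2·x + 4)    [combine like terms]
= 96·y³ − 48·x·y² + 96·y² + 64·x·y² − 32·x²·y + 64·x·y − 220·y² + 110·x·y − 220·y − 40·x·y + 20·x² − 40·x + 100·y − 50·x + 100    [distributive law]
= 96·y³ + 16·x·y² − 124·y² − 32·x²·y + 134·x·y − 120·y + 20·x² − 90·x + 100    [combine like terms]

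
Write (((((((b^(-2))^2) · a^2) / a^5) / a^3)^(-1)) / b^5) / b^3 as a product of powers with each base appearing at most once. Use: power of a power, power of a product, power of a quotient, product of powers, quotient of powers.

(((((((b^(-2))^2) · a^2) / a^5) / a^3)^(-1)) / b^5) / b^3
= (((((((b^(-2))^2) · a^2) / a^5)^(-1)) / ((a^3)^(-1))) / b^5) / b^3    [power of a quotient]
= (((((((b^(-2))^2) · a^2)^(-1)) / ((a^5)^(-1))) / ((a^3)^(-1))) / b^5) / b^3    [power of a quotient]
= (((((((b^(-2))^2)^(-1)) · ((a^2)^(-1))) / ((a^5)^(-1))) / ((a^3)^(-1))) / b^5) / b^3    [power of a product]
= ((((((b^(-2))^(-2)) · ((a^2)^(-1))) / ((a^5)^(-1))) / ((a^3)^(-1))) / b^5) / b^3    [power of a power]
= ((((b^4 · ((a^2)^(-1))) / ((a^5)^(-1))) / ((a^3)^(-1))) / b^5) / b^3    [power of a power]
= ((((b^4 · a^(-2)) / ((a^5)^(-1))) / ((a^3)^(-1))) / b^5) / b^3    [power of a power]
= ((((b^4 · a^(-2)) / a^(-5)) / ((a^3)^(-1))) / b^5) / b^3    [power of a power]
= ((((b^4 · a^(-2)) / a^(-5)) / a^(-3)) / b^5) / b^3    [power of a power]
= a^6·b^(-4)    [quotient of powers; product of powers]

a^6·b^(-4)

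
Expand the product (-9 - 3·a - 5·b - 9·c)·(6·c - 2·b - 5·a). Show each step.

(-9 - 3·a - 5·b - 9·c)·(6·c - 2·b - 5·a)
= -54·c + 18·b + 45·a - 18·a·c + 6·a·b + 15·a^2 - 30·b·c + 10·b^2 + 25·a·b - 54·c^2 + 18·b·c + 45·a·c    [distributive law]
= -54·c + 18·b + 45·a + 27·a·c + 31·a·b + 15·a^2 - 12·b·c + 10·b^2 - 54·c^2    [combine like terms]

-54·c + 18·b + 45·a + 27·a·c + 31·a·b + 15·a^2 - 12·b·c + 10·b^2 - 54·c^2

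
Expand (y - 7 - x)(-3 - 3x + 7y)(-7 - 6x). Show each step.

(y - 7 - x)(-3 - 3x + 7y)(-7 - 6x)
= (-3y - 3xy + 7y^2 + 21 + 21x - 49y + 3x + 3x^2 - 7xy)(-7 - 6x)    [distributive law]
= (-52y - 10xy + 7y^2 + 21 + 24x + 3x^2)(-7 - 6x)    [combine like terms]
= 364y + 312xy + 70xy + 60x^2y - 49y^2 - 42xy^2 - 147 - 126x - 168x - 144x^2 - 21x^2 - 18x^3    [distributive law]
= 364y + 382xy + 60x^2y - 49y^2 - 42xy^2 - 147 - 294x - 165x^2 - 18x^3    [combine like terms]

364y + 382xy + 60x^2y - 49y^2 - 42xy^2 - 147 - 294x - 165x^2 - 18x^3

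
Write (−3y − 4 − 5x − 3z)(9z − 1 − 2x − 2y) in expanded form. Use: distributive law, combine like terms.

−21yz + 11y + 16xy + 6y^2 − 33z + 4 + 13x − 39xz + 10x^2 − 27z^2

(−3y − 4 − 5x − 3z)(9z − 1 − 2x − 2y)
= −27yz + 3y + 6xy + 6y^2 − 36z + 4 + 8x + 8y − 45xz + 5x + 10x^2 + 10xy − 27z^2 + 3z + 6xz + 6yz    [distributive law]
= −21yz + 11y + 16xy + 6y^2 − 33z + 4 + 13x − 39xz + 10x^2 − 27z^2    [combine like terms]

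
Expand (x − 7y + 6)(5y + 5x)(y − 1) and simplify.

(x − 7y + 6)(5y + 5x)(y − 1)
= (5xy + 5x^2 − 35y^2 − 35xy + 30y + 30x)(y − 1)    [distributive law]
= (−30xy + 5x^2 − 35y^2 + 30y + 30x)(y − 1)    [combine like terms]
= −30xy^2 + 30xy + 5x^2y − 5x^2 − 35y^3 + 35y^2 + 30y^2 − 30y + 30xy − 30x    [distributive law]
= −30xy^2 + 60xy + 5x^2y − 5x^2 − 35y^3 + 65y^2 − 30y − 30x    [combine like terms]

−30xy^2 + 60xy + 5x^2y − 5x^2 − 35y^3 + 65y^2 − 30y − 30x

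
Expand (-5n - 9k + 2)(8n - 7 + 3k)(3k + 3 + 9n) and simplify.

(-5n - 9k + 2)(8n - 7 + 3k)(3k + 3 + 9n)
= (-40n² + 35n - 15kn - 72kn + 63k - 27k² + 16n - 14 + 6k)(3k + 3 + 9n)    [distributive law]
= (-40n² + 51n - 87kn + 69k - 27k² - 14)(3k + 3 + 9n)    [combine like terms]
= -120kn² - 120n² - 360n³ + 153kn + 153n + 459n² - 261k²n - 261kn - 783kn² + 207k² + 207k + 621kn - 81k³ - 81k² - 243k²n - 42k - 42 - 126n    [distributive law]
= -903kn² + 339n² - 360n³ + 513kn + 27n - 504k²n + 126k² + 165k - 81k³ - 42    [combine like terms]

-903kn² + 339n² - 360n³ + 513kn + 27n - 504k²n + 126k² + 165k - 81k³ - 42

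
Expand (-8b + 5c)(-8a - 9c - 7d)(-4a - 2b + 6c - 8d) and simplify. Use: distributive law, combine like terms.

-256a²b - 128ab² + 176abc - 736abd - 144b²c + 522bc² - 170bcd - 112b²d - 448bd² + 160a²c - 60ac² + 460acd - 270c³ + 150c²d + 280cd²

(-8b + 5c)(-8a - 9c - 7d)(-4a - 2b + 6c - 8d)
= (64ab + 72bc + 56bd - 40ac - 45c² - 35cd)(-4a - 2b + 6c - 8d)    [distributive law]
= -256a²b - 128ab² + 384abc - 512abd - 288abc - 144b²c + 432bc² - 576bcd - 224abd - 112b²d + 336bcd - 448bd² + 160a²c + 80abc - 240ac² + 320acd + 180ac² + 90bc² - 270c³ + 360c²d + 140acd + 70bcd - 210c²d + 280cd²    [distributive law]
= -256a²b - 128ab² + 176abc - 736abd - 144b²c + 522bc² - 170bcd - 112b²d - 448bd² + 160a²c - 60ac² + 460acd - 270c³ + 150c²d + 280cd²    [combine like terms]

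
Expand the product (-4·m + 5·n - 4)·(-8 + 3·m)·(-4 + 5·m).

(-4·m + 5·n - 4)·(-8 + 3·m)·(-4 + 5·m)
= (32·m - 12·m² - 40·n + 15·m·n + 32 - 12·m)·(-4 + 5·m)    [distributive law]
= (20·m - 12·m² - 40·n + 15·m·n + 32)·(-4 + 5·m)    [combine like terms]
= -80·m + 100·m² + 48·m² - 60·m³ + 160·n - 200·m·n - 60·m·n + 75·m²·n - 128 + 160·m    [distributive law]
= 80·m + 148·m² - 60·m³ + 160·n - 260·m·n + 75·m²·n - 128    [combine like terms]

80·m + 148·m² - 60·m³ + 160·n - 260·m·n + 75·m²·n - 128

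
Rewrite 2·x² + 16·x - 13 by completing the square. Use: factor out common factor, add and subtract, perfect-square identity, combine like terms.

2(x + 4)² - 45

2·x² + 16·x - 13
= 2(x² + 8·x) - 13    [factor out 2 from the x-terms]
= 2(x² + 8·x + 16 - 16) - 13    [add and subtract 16 inside the bracket]
= 2(x + 4)² - 32 - 13    [perfect-square identity]
= 2(x + 4)² - 45    [combine constants]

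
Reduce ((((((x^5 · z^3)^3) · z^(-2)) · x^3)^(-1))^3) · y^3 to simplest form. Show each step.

x^(-54)·y^3·z^(-21)

((((((x^5 · z^3)^3) · z^(-2)) · x^3)^(-1))^3) · y^3
= (((((x^5 · z^3)^3) · z^(-2)) · x^3)^(-3)) · y^3    [power of a power]
= (((((x^5 · z^3)^3) · z^(-2))^(-3)) · ((x^3)^(-3))) · y^3    [power of a product]
= (((((x^5 · z^3)^3)^(-3)) · ((z^(-2))^(-3))) · ((x^3)^(-3))) · y^3    [power of a product]
= ((((x^5 · z^3)^(-9)) · ((z^(-2))^(-3))) · ((x^3)^(-3))) · y^3    [power of a power]
= (((((x^5)^(-9)) · ((z^3)^(-9))) · ((z^(-2))^(-3))) · ((x^3)^(-3))) · y^3    [power of a product]
= (((x^(-45) · ((z^3)^(-9))) · ((z^(-2))^(-3))) · ((x^3)^(-3))) · y^3    [power of a power]
= (((x^(-45) · z^(-27)) · ((z^(-2))^(-3))) · ((x^3)^(-3))) · y^3    [power of a power]
= (((x^(-45) · z^(-27)) · z^6) · ((x^3)^(-3))) · y^3    [power of a power]
= (((x^(-45) · z^(-27)) · z^6) · x^(-9)) · y^3    [power of a power]
= x^(-54)·y^3·z^(-21)    [product of powers]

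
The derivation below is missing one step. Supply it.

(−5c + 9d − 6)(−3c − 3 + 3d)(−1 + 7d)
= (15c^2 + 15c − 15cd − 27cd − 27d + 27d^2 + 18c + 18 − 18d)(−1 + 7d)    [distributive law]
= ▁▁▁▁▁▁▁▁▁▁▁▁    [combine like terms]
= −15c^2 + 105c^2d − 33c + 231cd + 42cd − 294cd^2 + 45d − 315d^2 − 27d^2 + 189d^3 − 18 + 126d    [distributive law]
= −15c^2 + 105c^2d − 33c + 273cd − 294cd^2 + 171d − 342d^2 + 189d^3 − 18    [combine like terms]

After combine like terms, the bracketed line is:

(15c^2 + 33c − 42cd − 45d + 27d^2 + 18)(−1 + 7d)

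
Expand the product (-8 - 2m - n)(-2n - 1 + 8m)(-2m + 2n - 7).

(-8 - 2m - n)(-2n - 1 + 8m)(-2m + 2n - 7)
= (16n + 8 - 64m + 4mn + 2m - 16m^2 + 2n^2 + n - 8mn)(-2m + 2n - 7)    [distributive law]
= (17n + 8 - 62m - 4mn - 16m^2 + 2n^2)(-2m + 2n - 7)    [combine like terms]
= -34mn + 34n^2 - 119n - 16m + 16n - 56 + 124m^2 - 124mn + 434m + 8m^2n - 8mn^2 + 28mn + 32m^3 - 32m^2n + 112m^2 - 4mn^2 + 4n^3 - 14n^2    [distributive law]
= -130mn + 20n^2 - 103n + 418m - 56 + 236m^2 - 24m^2n - 12mn^2 + 32m^3 + 4n^3    [combine like terms]

-130mn + 20n^2 - 103n + 418m - 56 + 236m^2 - 24m^2n - 12mn^2 + 32m^3 + 4n^3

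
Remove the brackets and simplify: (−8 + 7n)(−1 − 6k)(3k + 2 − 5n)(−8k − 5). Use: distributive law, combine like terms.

−1680k^2 − 728k − 80 + 2157kn + 270n − 1152k^3 + 3390k^2n − 1330kn^2 − 175n^2 + 1008k^3n − 1680k^2n^2

(−8 + 7n)(−1 − 6k)(3k + 2 − 5n)(−8k − 5)
= (8 + 48k − 7n − 42kn)(3k + 2 − 5n)(−8k − 5)    [distributive law]
= (24k + 16 − 40n + 144k^2 + 96k − 240kn − 21kn − 14n + 35n^2 − 126k^2n − 84kn + 210kn^2)(−8k − 5)    [distributive law]
= (120k + 16 − 54n + 144k^2 − 345kn + 35n^2 − 126k^2n + 210kn^2)(−8k − 5)    [combine like terms]
= −960k^2 − 600k − 128k − 80 + 432kn + 270n − 1152k^3 − 720k^2 + 2760k^2n + 1725kn − 280kn^2 − 175n^2 + 1008k^3n + 630k^2n − 1680k^2n^2 − 1050kn^2    [distributive law]
= −1680k^2 − 728k − 80 + 2157kn + 270n − 1152k^3 + 3390k^2n − 1330kn^2 − 175n^2 + 1008k^3n − 1680k^2n^2    [combine like terms]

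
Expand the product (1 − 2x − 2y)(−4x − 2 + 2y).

(1 − 2x − 2y)(−4x − 2 + 2y)
= −4x − 2 + 2y + 8x^2 + 4x − 4xy + 8xy + 4y − 4y^2    [distributive law]
= −2 + 6y + 8x^2 + 4xy − 4y^2    [combine like terms]

−2 + 6y + 8x^2 + 4xy − 4y^2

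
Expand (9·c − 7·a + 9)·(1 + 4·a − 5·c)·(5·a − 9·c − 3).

−654·a·c + 459·c² + 27·c + 607·a²·c − 864·a·c² + 405·c³ + 229·a² − 42·a − 140·a³ − 27

(9·c − 7·a + 9)·(1 + 4·a − 5·c)·(5·a − 9·c − 3)
= (9·c + 36·a·c − 45·c² − 7·a − 28·a² + 35·a·c + 9 + 36·a − 45·c)·(5·a − 9·c − 3)    [distributive law]
= (−36·c + 71·a·c − 45·c² + 29·a − 28·a² + 9)·(5·a − 9·c − 3)    [combine like terms]
= −180·a·c + 324·c² + 108·c + 355·a²·c − 639·a·c² − 213·a·c − 225·a·c² + 405·c³ + 135·c² + 145·a² − 261·a·c − 87·a − 140·a³ + 252·a²·c + 84·a² + 45·a − 81·c − 27    [distributive law]
= −654·a·c + 459·c² + 27·c + 607·a²·c − 864·a·c² + 405·c³ + 229·a² − 42·a − 140·a³ − 27    [combine like terms]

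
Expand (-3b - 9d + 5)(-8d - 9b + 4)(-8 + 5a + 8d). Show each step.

-1296bd + 525abd + 840bd^2 - 216b^2 + 135ab^2 + 216b^2d + 456b - 285ab - 1184d^2 + 360ad^2 + 576d^3 + 768d - 380ad - 160 + 100a

(-3b - 9d + 5)(-8d - 9b + 4)(-8 + 5a + 8d)
= (24bd + 27b^2 - 12b + 72d^2 + 81bd - 36d - 40d - 45b + 20)(-8 + 5a + 8d)    [distributive law]
= (105bd + 27b^2 - 57b + 72d^2 - 76d + 20)(-8 + 5a + 8d)    [combine like terms]
= -840bd + 525abd + 840bd^2 - 216b^2 + 135ab^2 + 216b^2d + 456b - 285ab - 456bd - 576d^2 + 360ad^2 + 576d^3 + 608d - 380ad - 608d^2 - 160 + 100a + 160d    [distributive law]
= -1296bd + 525abd + 840bd^2 - 216b^2 + 135ab^2 + 216b^2d + 456b - 285ab - 1184d^2 + 360ad^2 + 576d^3 + 768d - 380ad - 160 + 100a    [combine like terms]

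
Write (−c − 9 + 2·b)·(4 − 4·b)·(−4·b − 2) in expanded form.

(−c − 9 + 2·b)·(4 − 4·b)·(−4·b − 2)
= (−4·c + 4·b·c − 36 + 36·b + 8·b − 8·b^2)·(−4·b − 2)    [distributive law]
= (−4·c + 4·b·c − 36 + 44·b − 8·b^2)·(−4·b − 2)    [combine like terms]
= 16·b·c + 8·c − 16·b^2·c − 8·b·c + 144·b + 72 − 176·b^2 − 88·b + 32·b^3 + 16·b^2    [distributive law]
= 8·b·c + 8·c − 16·b^2·c + 56·b + 72 − 160·b^2 + 32·b^3    [combine like terms]

8·b·c + 8·c − 16·b^2·c + 56·b + 72 − 160·b^2 + 32·b^3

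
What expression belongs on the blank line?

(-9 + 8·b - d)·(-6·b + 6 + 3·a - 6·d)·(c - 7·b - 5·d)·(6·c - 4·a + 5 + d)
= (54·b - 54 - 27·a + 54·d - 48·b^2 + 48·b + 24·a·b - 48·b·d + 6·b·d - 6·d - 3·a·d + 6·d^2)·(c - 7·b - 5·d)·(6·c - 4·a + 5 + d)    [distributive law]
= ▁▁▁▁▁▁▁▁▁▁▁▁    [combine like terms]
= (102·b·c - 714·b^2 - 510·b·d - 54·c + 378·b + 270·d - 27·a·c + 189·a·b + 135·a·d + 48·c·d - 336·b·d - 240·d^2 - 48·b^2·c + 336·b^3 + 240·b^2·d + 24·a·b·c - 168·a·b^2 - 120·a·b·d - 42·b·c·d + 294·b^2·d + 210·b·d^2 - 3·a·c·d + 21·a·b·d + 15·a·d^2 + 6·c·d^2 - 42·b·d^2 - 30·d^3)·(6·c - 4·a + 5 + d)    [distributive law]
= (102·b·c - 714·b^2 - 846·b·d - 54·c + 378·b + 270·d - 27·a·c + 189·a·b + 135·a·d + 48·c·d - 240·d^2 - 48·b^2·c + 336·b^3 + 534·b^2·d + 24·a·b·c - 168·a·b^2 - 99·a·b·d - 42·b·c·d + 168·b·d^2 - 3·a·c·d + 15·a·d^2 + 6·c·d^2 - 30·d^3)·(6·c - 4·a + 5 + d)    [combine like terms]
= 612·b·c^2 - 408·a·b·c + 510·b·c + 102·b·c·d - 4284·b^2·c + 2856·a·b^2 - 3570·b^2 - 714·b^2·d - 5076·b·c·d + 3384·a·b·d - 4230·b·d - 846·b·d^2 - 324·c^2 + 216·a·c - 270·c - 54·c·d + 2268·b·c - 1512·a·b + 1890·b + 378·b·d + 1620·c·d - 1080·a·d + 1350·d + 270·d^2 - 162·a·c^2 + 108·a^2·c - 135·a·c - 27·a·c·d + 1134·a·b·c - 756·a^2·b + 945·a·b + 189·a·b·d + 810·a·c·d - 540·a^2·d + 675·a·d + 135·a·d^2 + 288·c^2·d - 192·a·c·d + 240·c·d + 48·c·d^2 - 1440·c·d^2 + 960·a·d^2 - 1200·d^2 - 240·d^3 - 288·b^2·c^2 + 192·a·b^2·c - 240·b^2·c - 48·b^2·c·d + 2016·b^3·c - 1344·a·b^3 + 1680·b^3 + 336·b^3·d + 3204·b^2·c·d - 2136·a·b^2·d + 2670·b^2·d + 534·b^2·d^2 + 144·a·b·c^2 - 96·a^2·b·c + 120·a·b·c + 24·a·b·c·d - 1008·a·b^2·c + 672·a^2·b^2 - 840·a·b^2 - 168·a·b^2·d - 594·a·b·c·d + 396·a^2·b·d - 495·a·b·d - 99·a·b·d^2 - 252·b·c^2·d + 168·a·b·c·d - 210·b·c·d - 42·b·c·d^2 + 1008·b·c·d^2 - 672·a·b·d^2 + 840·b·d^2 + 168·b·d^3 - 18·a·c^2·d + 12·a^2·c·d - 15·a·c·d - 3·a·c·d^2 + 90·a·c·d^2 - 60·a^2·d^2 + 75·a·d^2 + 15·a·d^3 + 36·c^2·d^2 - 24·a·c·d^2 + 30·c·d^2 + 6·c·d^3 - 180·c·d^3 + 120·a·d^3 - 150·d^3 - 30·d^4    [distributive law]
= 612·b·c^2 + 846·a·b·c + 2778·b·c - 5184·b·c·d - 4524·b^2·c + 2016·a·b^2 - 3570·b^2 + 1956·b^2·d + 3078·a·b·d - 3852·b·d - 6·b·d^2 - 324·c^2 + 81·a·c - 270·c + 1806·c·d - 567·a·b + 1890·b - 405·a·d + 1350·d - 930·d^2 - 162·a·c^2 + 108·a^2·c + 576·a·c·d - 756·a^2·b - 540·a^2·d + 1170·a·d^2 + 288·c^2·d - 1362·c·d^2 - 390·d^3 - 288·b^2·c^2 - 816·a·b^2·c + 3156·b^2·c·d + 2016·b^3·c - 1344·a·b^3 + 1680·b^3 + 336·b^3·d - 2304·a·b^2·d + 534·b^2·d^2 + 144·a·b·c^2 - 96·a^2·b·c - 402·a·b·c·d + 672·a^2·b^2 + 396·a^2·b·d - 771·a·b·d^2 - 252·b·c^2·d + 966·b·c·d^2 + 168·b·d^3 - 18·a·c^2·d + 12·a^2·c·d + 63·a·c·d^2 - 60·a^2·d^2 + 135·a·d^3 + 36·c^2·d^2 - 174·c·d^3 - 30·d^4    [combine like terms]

After combine like terms, the bracketed line is:

(102·b - 54 - 27·a + 48·d - 48·b^2 + 24·a·b - 42·b·d - 3·a·d + 6·d^2)·(c - 7·b - 5·d)·(6·c - 4·a + 5 + d)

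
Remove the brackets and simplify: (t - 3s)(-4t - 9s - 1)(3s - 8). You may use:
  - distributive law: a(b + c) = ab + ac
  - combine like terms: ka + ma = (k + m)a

(t - 3s)(-4t - 9s - 1)(3s - 8)
= (-4t^2 - 9st - t + 12st + 27s^2 + 3s)(3s - 8)    [distributive law]
= (-4t^2 + 3st - t + 27s^2 + 3s)(3s - 8)    [combine like terms]
= -12st^2 + 32t^2 + 9s^2t - 24st - 3st + 8t + 81s^3 - 216s^2 + 9s^2 - 24s    [distributive law]
= -12st^2 + 32t^2 + 9s^2t - 27st + 8t + 81s^3 - 207s^2 - 24s    [combine like terms]

-12st^2 + 32t^2 + 9s^2t - 27st + 8t + 81s^3 - 207s^2 - 24s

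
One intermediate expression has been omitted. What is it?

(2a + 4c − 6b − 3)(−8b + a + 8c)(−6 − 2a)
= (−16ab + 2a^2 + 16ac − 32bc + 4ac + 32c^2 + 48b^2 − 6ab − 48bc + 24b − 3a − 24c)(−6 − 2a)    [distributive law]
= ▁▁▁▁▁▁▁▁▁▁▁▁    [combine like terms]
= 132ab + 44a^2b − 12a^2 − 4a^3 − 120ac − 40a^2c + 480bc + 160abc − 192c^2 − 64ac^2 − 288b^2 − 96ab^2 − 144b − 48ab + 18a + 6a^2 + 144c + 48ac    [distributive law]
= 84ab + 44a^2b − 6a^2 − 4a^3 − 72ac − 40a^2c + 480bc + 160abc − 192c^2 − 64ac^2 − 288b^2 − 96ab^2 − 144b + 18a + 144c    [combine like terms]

Applying combine like terms to the line above:

(−22ab + 2a^2 + 20ac − 80bc + 32c^2 + 48b^2 + 24b − 3a − 24c)(−6 − 2a)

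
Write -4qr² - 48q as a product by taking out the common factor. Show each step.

-4qr² - 48q
= 4(-qr² - 12q)    [factor out 4]
= 4q(-r² - 12)    [factor out q]

4q(-r² - 12)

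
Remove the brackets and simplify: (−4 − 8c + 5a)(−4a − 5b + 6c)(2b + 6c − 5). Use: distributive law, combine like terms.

157ab − 214ac − 80a + 40b² − 128bc − 100b + 96c² + 120c − 26abc + 372ac² + 80b²c + 144bc² − 288c³ − 40a²b − 120a²c + 100a² − 50ab²

(−4 − 8c + 5a)(−4a − 5b + 6c)(2b + 6c − 5)
= (16a + 20b − 24c + 32ac + 40bc − 48c² − 20a² − 25ab + 30ac)(2b + 6c − 5)    [distributive law]
= (16a + 20b − 24c + 62ac + 40bc − 48c² − 20a² − 25ab)(2b + 6c − 5)    [combine like terms]
= 32ab + 96ac − 80a + 40b² + 120bc − 100b − 48bc − 144c² + 120c + 124abc + 372ac² − 310ac + 80b²c + 240bc² − 200bc − 96bc² − 288c³ + 240c² − 40a²b − 120a²c + 100a² − 50ab² − 150abc + 125ab    [distributive law]
= 157ab − 214ac − 80a + 40b² − 128bc − 100b + 96c² + 120c − 26abc + 372ac² + 80b²c + 144bc² − 288c³ − 40a²b − 120a²c + 100a² − 50ab²    [combine like terms]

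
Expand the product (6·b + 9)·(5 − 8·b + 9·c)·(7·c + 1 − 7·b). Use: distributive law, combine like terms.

(6·b + 9)·(5 − 8·b + 9·c)·(7·c + 1 − 7·b)
= (30·b − 48·b^2 + 54·b·c + 45 − 72·b + 81·c)·(7·c + 1 − 7·b)    [distributive law]
= (−42·b − 48·b^2 + 54·b·c + 45 + 81·c)·(7·c + 1 − 7·b)    [combine like terms]
= −294·b·c − 42·b + 294·b^2 − 336·b^2·c − 48·b^2 + 336·b^3 + 378·b·c^2 + 54·b·c − 378·b^2·c + 315·c + 45 − 315·b + 567·c^2 + 81·c − 567·b·c    [distributive law]
= −807·b·c − 357·b + 246·b^2 − 714·b^2·c + 336·b^3 + 378·b·c^2 + 396·c + 45 + 567·c^2    [combine like terms]

−807·b·c − 357·b + 246·b^2 − 714·b^2·c + 336·b^3 + 378·b·c^2 + 396·c + 45 + 567·c^2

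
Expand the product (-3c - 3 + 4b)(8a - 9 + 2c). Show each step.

-24ac + 21c - 6c^2 - 24a + 27 + 32ab - 36b + 8bc

(-3c - 3 + 4b)(8a - 9 + 2c)
= -24ac + 27c - 6c^2 - 24a + 27 - 6c + 32ab - 36b + 8bc    [distributive law]
= -24ac + 21c - 6c^2 - 24a + 27 + 32ab - 36b + 8bc    [combine like terms]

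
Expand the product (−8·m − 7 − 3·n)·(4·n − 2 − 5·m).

(−8·m − 7 − 3·n)·(4·n − 2 − 5·m)
= −32·m·n + 16·m + 40·m² − 28·n + 14 + 35·m − 12·n² + 6·n + 15·m·n    [distributive law]
= −17·m·n + 51·m + 40·m² − 22·n + 14 − 12·n²    [combine like terms]

−17·m·n + 51·m + 40·m² − 22·n + 14 − 12·n²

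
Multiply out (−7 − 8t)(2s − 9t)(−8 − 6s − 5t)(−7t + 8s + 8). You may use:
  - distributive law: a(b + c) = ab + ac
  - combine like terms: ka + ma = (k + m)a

−6256st + 1568s² + 896s − 1260s²t + 672s³ − 8684st² − 3600t² − 4032t + 3357t³ − 3488s²t² + 768s³t − 416st³ + 2520t⁴

(−7 − 8t)(2s − 9t)(−8 − 6s − 5t)(−7t + 8s + 8)
= (−14s + 63t − 16st + 72t²)(−8 − 6s − 5t)(−7t + 8s + 8)    [distributive law]
= (112s + 84s² + 70st − 504t − 378st − 315t² + 128st + 96s²t + 80st² − 576t² − 432st² − 360t³)(−7t + 8s + 8)    [distributive law]
= (112s + 84s² − 180st − 504t − 891t² + 96s²t − 352st² − 360t³)(−7t + 8s + 8)    [combine like terms]
= −784st + 896s² + 896s − 588s²t + 672s³ + 672s² + 1260st² − 1440s²t − 1440st + 3528t² − 4032st − 4032t + 6237t³ − 7128st² − 7128t² − 672s²t² + 768s³t + 768s²t + 2464st³ − 2816s²t² − 2816st² + 2520t⁴ − 2880st³ − 2880t³    [distributive law]
= −6256st + 1568s² + 896s − 1260s²t + 672s³ − 8684st² − 3600t² − 4032t + 3357t³ − 3488s²t² + 768s³t − 416st³ + 2520t⁴    [combine like terms]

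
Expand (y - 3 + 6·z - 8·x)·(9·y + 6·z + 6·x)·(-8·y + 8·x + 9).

-72·y^3 + 600·x·y^2 + 297·y^2 - 480·y^2·z + 576·x·y·z + 684·y·z - 144·x^2·y - 666·x·y - 243·y - 252·x·z - 162·z - 576·x^2 - 162·x - 288·y·z^2 + 288·x·z^2 + 324·z^2 - 96·x^2·z - 384·x^3

(y - 3 + 6·z - 8·x)·(9·y + 6·z + 6·x)·(-8·y + 8·x + 9)
= (9·y^2 + 6·y·z + 6·x·y - 27·y - 18·z - 18·x + 54·y·z + 36·z^2 + 36·x·z - 72·x·y - 48·x·z - 48·x^2)·(-8·y + 8·x + 9)    [distributive law]
= (9·y^2 + 60·y·z - 66·x·y - 27·y - 18·z - 18·x + 36·z^2 - 12·x·z - 48·x^2)·(-8·y + 8·x + 9)    [combine like terms]
= -72·y^3 + 72·x·y^2 + 81·y^2 - 480·y^2·z + 480·x·y·z + 540·y·z + 528·x·y^2 - 528·x^2·y - 594·x·y + 216·y^2 - 216·x·y - 243·y + 144·y·z - 144·x·z - 162·z + 144·x·y - 144·x^2 - 162·x - 288·y·z^2 + 288·x·z^2 + 324·z^2 + 96·x·y·z - 96·x^2·z - 108·x·z + 384·x^2·y - 384·x^3 - 432·x^2    [distributive law]
= -72·y^3 + 600·x·y^2 + 297·y^2 - 480·y^2·z + 576·x·y·z + 684·y·z - 144·x^2·y - 666·x·y - 243·y - 252·x·z - 162·z - 576·x^2 - 162·x - 288·y·z^2 + 288·x·z^2 + 324·z^2 - 96·x^2·z - 384·x^3    [combine like terms]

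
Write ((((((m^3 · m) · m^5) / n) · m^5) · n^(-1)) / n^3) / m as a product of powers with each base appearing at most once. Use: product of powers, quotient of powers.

m^13n^(-5)

((((((m^3 · m) · m^5) / n) · m^5) · n^(-1)) / n^3) / m
= (((((m^4 · m^5) / n) · m^5) · n^(-1)) / n^3) / m    [product of powers]
= ((((m^9 / n) · m^5) · n^(-1)) / n^3) / m    [product of powers]
= m^13n^(-5)    [quotient of powers; product of powers]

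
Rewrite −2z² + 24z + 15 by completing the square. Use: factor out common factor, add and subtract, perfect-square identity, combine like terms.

−2(z − 6)² + 87

−2z² + 24z + 15
= −2(z² − 12z) + 15    [factor out -2 from the z-terms]
= −2(z² − 12z + 36 − 36) + 15    [add and subtract 36 inside the bracket]
= −2(z − 6)² + 72 + 15    [perfect-square identity]
= −2(z − 6)² + 87    [combine constants]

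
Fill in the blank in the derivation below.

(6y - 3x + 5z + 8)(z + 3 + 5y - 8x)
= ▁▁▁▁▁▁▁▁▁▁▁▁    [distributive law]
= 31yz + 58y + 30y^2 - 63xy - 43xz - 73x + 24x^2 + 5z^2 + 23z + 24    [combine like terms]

By distributive law:

6yz + 18y + 30y^2 - 48xy - 3xz - 9x - 15xy + 24x^2 + 5z^2 + 15z + 25yz - 40xz + 8z + 24 + 40y - 64x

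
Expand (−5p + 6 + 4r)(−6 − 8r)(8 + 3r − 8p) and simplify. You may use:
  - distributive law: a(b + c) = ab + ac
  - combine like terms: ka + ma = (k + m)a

(−5p + 6 + 4r)(−6 − 8r)(8 + 3r − 8p)
= (30p + 40pr − 36 − 48r − 24r − 32r^2)(8 + 3r − 8p)    [distributive law]
= (30p + 40pr − 36 − 72r − 32r^2)(8 + 3r − 8p)    [combine like terms]
= 240p + 90pr − 240p^2 + 320pr + 120pr^2 − 320p^2r − 288 − 108r + 288p − 576r − 216r^2 + 576pr − 256r^2 − 96r^3 + 256pr^2    [distributive law]
= 528p + 986pr − 240p^2 + 376pr^2 − 320p^2r − 288 − 684r − 472r^2 − 96r^3    [combine like terms]

528p + 986pr − 240p^2 + 376pr^2 − 320p^2r − 288 − 684r − 472r^2 − 96r^3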